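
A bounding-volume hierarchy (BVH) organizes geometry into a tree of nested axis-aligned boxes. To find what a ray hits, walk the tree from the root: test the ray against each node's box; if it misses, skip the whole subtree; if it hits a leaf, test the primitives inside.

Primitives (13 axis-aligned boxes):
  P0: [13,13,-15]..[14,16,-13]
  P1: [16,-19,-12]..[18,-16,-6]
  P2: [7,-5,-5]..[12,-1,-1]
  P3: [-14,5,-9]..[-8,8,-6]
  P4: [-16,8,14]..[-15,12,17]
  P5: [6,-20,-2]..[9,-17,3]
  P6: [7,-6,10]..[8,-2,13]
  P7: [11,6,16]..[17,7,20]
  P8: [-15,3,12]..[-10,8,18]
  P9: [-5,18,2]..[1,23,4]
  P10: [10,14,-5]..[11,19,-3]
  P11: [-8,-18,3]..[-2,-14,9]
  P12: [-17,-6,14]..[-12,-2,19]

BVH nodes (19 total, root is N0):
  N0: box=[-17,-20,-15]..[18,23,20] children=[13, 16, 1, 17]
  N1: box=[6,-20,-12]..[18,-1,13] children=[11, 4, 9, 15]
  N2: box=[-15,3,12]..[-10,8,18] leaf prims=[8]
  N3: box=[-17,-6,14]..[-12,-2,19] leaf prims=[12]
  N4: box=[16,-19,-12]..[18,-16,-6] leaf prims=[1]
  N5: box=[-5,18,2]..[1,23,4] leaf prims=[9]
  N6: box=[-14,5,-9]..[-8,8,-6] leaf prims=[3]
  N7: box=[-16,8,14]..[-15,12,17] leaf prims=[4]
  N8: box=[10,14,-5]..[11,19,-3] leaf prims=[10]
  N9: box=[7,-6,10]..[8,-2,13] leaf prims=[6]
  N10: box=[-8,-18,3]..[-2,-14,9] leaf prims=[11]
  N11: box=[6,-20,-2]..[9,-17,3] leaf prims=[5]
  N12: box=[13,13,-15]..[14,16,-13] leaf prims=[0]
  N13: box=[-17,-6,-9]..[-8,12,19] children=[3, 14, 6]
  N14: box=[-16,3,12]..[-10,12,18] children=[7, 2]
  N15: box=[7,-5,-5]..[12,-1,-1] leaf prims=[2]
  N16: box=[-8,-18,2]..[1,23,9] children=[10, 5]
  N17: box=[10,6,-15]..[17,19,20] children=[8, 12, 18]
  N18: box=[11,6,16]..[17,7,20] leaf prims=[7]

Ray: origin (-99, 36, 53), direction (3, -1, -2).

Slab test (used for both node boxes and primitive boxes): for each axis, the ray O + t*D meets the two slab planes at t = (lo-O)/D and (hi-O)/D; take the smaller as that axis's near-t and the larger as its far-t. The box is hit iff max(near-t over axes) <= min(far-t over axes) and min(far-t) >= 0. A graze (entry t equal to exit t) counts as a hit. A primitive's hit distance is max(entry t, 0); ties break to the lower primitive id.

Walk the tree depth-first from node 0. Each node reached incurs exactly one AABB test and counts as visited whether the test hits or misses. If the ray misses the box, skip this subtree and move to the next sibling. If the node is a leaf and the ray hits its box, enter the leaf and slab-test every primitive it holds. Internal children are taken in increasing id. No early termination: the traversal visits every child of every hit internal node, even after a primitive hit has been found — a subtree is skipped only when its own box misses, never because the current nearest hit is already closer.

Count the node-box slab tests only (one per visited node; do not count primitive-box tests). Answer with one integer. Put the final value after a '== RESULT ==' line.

Traverse from the root:
N0 x:[82/3,39] y:[13,56] z:[33/2,34] -> hit [82/3,34], descend [1, 13, 16, 17]
  N1 x:[35,39] y:[37,56] z:[20,65/2] -> miss, prune
  N13 x:[82/3,91/3] y:[24,42] z:[17,31] -> hit [82/3,91/3], descend [3, 6, 14]
    N3 x:[82/3,29] y:[38,42] z:[17,39/2] -> miss, prune
    N6 x:[85/3,91/3] y:[28,31] z:[59/2,31] -> hit [59/2,91/3] leaf, test {P3@t=59/2}
    N14 x:[83/3,89/3] y:[24,33] z:[35/2,41/2] -> miss, prune
  N16 x:[91/3,100/3] y:[13,54] z:[22,51/2] -> miss, prune
  N17 x:[109/3,116/3] y:[17,30] z:[33/2,34] -> miss, prune

Visited [0, 1, 13, 3, 6, 14, 16, 17]. Tests: 8 box, 1 leaf. Nearest: P3.

== RESULT ==
8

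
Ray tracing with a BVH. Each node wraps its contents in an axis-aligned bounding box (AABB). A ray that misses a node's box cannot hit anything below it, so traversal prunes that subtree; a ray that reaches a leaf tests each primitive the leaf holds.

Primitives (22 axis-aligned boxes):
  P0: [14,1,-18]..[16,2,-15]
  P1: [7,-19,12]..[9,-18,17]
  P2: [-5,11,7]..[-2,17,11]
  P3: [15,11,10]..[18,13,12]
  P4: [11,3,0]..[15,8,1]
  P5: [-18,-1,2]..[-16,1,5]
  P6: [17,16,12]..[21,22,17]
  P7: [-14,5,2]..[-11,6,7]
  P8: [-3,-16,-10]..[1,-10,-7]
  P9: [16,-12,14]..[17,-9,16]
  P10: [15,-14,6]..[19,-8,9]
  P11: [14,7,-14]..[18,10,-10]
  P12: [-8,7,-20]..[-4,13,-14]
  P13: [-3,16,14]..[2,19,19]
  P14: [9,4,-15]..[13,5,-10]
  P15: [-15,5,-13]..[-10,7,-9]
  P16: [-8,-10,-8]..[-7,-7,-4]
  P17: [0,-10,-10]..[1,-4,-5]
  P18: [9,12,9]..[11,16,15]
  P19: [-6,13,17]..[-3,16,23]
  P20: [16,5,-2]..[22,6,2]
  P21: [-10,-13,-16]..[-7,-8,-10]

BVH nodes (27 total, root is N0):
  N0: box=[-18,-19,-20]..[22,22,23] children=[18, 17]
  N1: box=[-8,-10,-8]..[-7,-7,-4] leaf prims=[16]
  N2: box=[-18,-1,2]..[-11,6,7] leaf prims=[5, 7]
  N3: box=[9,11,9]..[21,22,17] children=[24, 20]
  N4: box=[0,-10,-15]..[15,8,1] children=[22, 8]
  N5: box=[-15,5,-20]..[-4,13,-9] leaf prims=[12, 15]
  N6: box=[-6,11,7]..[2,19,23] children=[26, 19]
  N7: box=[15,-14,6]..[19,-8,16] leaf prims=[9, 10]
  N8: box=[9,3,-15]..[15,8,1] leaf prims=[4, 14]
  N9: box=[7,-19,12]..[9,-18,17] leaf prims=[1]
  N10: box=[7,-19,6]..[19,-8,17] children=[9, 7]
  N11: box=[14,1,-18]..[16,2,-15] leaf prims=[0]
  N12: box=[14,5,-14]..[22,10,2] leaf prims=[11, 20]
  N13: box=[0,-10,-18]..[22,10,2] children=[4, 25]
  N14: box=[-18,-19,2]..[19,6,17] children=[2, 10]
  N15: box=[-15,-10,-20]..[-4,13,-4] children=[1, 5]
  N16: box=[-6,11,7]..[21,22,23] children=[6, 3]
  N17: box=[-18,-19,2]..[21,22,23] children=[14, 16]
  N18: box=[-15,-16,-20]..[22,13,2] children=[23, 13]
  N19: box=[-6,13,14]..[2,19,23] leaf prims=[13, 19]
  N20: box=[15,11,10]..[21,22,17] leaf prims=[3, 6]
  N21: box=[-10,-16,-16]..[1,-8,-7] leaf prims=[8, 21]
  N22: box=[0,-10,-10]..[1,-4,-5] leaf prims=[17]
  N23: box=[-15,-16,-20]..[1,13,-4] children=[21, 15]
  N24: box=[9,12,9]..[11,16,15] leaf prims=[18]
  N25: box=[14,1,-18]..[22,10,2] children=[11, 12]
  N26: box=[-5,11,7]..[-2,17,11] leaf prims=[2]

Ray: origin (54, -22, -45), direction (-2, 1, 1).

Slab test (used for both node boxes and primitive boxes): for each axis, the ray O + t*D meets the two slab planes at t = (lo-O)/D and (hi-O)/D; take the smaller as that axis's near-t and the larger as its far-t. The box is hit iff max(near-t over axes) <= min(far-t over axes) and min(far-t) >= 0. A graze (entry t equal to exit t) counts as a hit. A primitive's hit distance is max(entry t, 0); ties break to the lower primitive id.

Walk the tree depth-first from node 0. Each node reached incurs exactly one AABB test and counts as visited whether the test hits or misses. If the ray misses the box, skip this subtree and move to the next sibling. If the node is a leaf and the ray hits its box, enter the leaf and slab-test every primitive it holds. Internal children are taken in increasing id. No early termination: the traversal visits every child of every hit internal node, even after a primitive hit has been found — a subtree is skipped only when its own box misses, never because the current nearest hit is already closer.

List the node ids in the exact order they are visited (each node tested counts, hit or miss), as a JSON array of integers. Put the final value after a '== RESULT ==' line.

Walk:
N0 x:[16,36] y:[3,44] z:[25,68] -> hit [25,36], descend [17, 18]
  N17 x:[33/2,36] y:[3,44] z:[47,68] -> miss, prune
  N18 x:[16,69/2] y:[6,35] z:[25,47] -> hit [25,69/2], descend [13, 23]
    N13 x:[16,27] y:[12,32] z:[27,47] -> hit [27,27], descend [4, 25]
      N4 x:[39/2,27] y:[12,30] z:[30,46] -> miss, prune
      N25 x:[16,20] y:[23,32] z:[27,47] -> miss, prune
    N23 x:[53/2,69/2] y:[6,35] z:[25,41] -> hit [53/2,69/2], descend [15, 21]
      N15 x:[29,69/2] y:[12,35] z:[25,41] -> hit [29,69/2], descend [1, 5]
        N1 x:[61/2,31] y:[12,15] z:[37,41] -> miss, prune
        N5 x:[29,69/2] y:[27,35] z:[25,36] -> hit [29,69/2] leaf, test {P12@t=29, P15(miss)}
      N21 x:[53/2,32] y:[6,14] z:[29,38] -> miss, prune

11 AABB tests over nodes [0, 17, 18, 13, 4, 25, 23, 15, 1, 5, 21]; 1 leaf entered; closest P12.

== RESULT ==
[0, 17, 18, 13, 4, 25, 23, 15, 1, 5, 21]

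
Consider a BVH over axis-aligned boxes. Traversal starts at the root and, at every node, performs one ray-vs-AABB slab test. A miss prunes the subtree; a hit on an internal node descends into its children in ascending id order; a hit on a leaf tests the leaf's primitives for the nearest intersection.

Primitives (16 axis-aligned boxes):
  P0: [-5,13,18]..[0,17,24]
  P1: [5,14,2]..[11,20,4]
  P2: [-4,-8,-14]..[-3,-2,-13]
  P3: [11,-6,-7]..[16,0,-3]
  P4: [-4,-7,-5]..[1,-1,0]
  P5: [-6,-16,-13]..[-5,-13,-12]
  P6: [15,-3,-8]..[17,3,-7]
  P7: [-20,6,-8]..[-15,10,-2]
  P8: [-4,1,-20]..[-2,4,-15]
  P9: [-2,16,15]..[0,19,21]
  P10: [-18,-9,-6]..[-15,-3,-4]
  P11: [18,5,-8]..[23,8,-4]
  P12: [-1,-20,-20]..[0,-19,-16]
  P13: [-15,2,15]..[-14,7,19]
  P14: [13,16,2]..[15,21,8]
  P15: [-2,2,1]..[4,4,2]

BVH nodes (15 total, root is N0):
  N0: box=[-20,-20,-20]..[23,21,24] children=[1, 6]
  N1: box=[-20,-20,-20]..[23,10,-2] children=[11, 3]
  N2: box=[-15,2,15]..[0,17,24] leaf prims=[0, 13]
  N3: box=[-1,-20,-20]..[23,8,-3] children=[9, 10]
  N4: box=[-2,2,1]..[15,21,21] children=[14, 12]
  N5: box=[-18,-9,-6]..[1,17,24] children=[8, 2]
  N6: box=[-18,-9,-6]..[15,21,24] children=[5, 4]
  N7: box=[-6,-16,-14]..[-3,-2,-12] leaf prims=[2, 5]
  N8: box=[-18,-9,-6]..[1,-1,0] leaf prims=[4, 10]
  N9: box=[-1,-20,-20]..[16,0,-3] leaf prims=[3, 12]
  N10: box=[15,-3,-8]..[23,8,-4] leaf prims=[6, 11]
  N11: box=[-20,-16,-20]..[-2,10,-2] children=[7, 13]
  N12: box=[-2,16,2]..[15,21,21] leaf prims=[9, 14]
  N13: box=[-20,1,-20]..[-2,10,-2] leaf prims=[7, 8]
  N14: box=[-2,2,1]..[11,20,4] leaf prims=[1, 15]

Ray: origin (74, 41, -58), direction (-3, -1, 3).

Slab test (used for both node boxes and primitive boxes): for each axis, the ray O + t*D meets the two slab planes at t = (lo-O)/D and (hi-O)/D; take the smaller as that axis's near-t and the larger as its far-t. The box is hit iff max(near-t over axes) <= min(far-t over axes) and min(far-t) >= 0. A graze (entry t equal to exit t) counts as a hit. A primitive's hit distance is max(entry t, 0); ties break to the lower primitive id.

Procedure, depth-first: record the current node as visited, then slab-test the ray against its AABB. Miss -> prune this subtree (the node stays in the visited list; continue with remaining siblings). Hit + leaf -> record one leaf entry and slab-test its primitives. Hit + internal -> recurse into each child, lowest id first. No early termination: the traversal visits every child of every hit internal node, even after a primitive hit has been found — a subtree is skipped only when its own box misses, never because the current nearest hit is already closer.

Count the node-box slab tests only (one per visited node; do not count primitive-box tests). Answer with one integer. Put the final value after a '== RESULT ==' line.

Traverse from the root:
N0 x:[17,94/3] y:[20,61] z:[38/3,82/3] -> hit [20,82/3], descend [1, 6]
  N1 x:[17,94/3] y:[31,61] z:[38/3,56/3] -> miss, prune
  N6 x:[59/3,92/3] y:[20,50] z:[52/3,82/3] -> hit [20,82/3], descend [4, 5]
    N4 x:[59/3,76/3] y:[20,39] z:[59/3,79/3] -> hit [20,76/3], descend [12, 14]
      N12 x:[59/3,76/3] y:[20,25] z:[20,79/3] -> hit [20,25] leaf, test {P9@t=74/3, P14@t=20}
      N14 x:[21,76/3] y:[21,39] z:[59/3,62/3] -> miss, prune
    N5 x:[73/3,92/3] y:[24,50] z:[52/3,82/3] -> hit [73/3,82/3], descend [2, 8]
      N2 x:[74/3,89/3] y:[24,39] z:[73/3,82/3] -> hit [74/3,82/3] leaf, test {P0@t=76/3, P13(miss)}
      N8 x:[73/3,92/3] y:[42,50] z:[52/3,58/3] -> miss, prune

order=[0, 1, 6, 4, 12, 14, 5, 2, 8]  |boxes|=9  |leaves|=2  hit=P14

== RESULT ==
9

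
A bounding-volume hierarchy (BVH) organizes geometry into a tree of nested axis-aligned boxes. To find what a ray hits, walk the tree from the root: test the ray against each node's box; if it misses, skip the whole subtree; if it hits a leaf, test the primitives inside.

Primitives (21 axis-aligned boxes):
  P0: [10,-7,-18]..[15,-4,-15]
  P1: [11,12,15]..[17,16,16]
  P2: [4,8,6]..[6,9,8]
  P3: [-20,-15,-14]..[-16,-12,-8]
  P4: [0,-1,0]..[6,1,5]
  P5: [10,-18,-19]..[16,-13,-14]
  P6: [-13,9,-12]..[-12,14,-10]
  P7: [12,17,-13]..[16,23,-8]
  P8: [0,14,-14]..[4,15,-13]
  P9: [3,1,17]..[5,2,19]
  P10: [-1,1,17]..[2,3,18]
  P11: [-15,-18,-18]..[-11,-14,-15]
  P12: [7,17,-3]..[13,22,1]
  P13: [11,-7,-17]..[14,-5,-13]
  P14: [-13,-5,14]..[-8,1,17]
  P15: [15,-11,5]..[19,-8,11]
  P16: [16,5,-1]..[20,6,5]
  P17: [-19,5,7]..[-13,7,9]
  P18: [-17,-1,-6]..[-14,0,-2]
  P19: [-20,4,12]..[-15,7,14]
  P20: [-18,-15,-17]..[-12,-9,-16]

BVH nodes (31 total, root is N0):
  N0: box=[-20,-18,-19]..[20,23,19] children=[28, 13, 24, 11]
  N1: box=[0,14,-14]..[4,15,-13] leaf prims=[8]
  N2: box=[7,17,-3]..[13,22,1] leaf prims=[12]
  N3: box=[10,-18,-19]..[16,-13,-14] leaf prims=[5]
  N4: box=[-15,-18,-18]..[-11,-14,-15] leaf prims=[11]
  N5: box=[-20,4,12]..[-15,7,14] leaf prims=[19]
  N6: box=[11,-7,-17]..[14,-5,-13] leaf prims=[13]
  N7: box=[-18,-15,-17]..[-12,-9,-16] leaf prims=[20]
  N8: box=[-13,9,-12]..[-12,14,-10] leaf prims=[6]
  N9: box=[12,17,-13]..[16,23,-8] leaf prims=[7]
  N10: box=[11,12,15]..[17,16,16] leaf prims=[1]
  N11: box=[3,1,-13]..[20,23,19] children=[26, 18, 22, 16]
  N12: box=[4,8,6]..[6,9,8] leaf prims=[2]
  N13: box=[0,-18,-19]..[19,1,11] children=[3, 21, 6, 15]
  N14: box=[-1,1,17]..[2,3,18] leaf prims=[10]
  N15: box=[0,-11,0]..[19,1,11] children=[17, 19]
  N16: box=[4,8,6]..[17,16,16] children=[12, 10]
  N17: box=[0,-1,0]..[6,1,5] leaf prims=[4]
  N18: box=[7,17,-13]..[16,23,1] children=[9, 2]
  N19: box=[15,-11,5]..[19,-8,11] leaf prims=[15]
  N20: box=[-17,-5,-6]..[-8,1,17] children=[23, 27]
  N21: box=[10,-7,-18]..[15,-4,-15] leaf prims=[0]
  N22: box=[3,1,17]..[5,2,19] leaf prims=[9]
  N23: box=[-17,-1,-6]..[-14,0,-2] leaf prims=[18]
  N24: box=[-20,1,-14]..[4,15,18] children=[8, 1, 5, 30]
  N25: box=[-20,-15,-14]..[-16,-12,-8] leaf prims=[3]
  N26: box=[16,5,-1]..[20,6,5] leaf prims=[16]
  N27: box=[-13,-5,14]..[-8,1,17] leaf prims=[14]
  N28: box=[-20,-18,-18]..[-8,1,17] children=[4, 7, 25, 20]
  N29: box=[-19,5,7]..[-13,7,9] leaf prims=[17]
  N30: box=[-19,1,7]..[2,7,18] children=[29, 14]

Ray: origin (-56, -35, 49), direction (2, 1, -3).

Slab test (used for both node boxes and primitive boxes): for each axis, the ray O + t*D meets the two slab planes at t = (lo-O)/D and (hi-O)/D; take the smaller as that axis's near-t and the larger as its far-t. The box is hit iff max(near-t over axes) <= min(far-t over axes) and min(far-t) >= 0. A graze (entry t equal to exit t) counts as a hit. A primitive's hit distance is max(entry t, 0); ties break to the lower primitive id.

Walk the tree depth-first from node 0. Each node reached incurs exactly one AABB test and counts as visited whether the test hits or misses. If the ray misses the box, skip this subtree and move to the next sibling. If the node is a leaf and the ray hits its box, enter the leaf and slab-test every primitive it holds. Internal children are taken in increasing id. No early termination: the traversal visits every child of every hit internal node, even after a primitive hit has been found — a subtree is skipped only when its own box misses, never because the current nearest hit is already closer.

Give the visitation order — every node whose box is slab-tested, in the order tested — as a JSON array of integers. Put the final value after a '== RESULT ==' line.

Trace the traversal:
N0 x:[18,38] y:[17,58] z:[10,68/3] -> hit [18,68/3], descend [11, 13, 24, 28]
  N11 x:[59/2,38] y:[36,58] z:[10,62/3] -> miss, prune
  N13 x:[28,75/2] y:[17,36] z:[38/3,68/3] -> miss, prune
  N24 x:[18,30] y:[36,50] z:[31/3,21] -> miss, prune
  N28 x:[18,24] y:[17,36] z:[32/3,67/3] -> hit [18,67/3], descend [4, 7, 20, 25]
    N4 x:[41/2,45/2] y:[17,21] z:[64/3,67/3] -> miss, prune
    N7 x:[19,22] y:[20,26] z:[65/3,22] -> hit [65/3,22] leaf, test {P20@t=65/3}
    N20 x:[39/2,24] y:[30,36] z:[32/3,55/3] -> miss, prune
    N25 x:[18,20] y:[20,23] z:[19,21] -> hit [20,20] leaf, test {P3@t=20}

Summary -> nodes [0, 11, 13, 24, 28, 4, 7, 20, 25]; box-tests=9; leaf-entries=2; first=P3

== RESULT ==
[0, 11, 13, 24, 28, 4, 7, 20, 25]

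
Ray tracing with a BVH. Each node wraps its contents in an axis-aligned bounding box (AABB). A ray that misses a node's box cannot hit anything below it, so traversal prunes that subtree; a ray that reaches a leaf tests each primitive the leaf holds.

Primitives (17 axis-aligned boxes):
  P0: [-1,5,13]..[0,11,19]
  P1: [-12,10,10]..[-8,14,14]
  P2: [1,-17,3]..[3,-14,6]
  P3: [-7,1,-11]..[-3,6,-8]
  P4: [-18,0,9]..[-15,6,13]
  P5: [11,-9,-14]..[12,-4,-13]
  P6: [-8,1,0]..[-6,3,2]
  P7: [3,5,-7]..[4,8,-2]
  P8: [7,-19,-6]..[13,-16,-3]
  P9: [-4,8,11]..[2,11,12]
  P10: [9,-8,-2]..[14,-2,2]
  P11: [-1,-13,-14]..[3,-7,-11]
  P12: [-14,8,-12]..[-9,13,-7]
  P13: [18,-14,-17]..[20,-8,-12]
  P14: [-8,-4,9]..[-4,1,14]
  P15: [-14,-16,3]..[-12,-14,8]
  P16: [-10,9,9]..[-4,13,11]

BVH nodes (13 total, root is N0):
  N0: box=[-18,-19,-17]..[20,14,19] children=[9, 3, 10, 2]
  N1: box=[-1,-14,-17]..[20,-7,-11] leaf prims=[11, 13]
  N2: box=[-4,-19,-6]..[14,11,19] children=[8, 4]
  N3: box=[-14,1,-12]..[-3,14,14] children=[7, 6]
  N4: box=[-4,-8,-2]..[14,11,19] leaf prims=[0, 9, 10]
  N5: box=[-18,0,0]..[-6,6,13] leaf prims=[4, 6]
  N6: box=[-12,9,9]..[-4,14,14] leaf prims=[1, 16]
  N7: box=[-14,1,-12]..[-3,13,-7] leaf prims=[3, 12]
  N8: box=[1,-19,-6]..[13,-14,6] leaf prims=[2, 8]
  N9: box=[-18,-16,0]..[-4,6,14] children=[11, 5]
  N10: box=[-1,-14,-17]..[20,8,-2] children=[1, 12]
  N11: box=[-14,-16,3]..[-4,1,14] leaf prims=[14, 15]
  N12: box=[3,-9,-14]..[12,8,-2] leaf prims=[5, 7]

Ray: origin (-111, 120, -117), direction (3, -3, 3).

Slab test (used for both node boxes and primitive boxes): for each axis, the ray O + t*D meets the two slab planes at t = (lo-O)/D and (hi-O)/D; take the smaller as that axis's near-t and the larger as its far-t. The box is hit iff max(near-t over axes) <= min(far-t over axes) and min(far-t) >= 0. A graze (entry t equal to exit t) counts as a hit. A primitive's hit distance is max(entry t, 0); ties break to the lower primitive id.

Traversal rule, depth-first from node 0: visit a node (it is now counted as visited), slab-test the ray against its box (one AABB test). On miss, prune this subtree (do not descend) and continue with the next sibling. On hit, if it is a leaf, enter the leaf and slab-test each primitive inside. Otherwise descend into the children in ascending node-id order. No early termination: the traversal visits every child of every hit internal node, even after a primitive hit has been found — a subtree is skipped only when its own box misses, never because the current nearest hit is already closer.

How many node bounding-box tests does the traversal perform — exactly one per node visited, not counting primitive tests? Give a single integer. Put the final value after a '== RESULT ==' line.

Traverse from the root:
N0 x:[31,131/3] y:[106/3,139/3] z:[100/3,136/3] -> hit [106/3,131/3], descend [2, 3, 9, 10]
  N2 x:[107/3,125/3] y:[109/3,139/3] z:[37,136/3] -> hit [37,125/3], descend [4, 8]
    N4 x:[107/3,125/3] y:[109/3,128/3] z:[115/3,136/3] -> hit [115/3,125/3] leaf, test {P0(miss), P9(miss), P10(miss)}
    N8 x:[112/3,124/3] y:[134/3,139/3] z:[37,41] -> miss, prune
  N3 x:[97/3,36] y:[106/3,119/3] z:[35,131/3] -> hit [106/3,36], descend [6, 7]
    N6 x:[33,107/3] y:[106/3,37] z:[42,131/3] -> miss, prune
    N7 x:[97/3,36] y:[107/3,119/3] z:[35,110/3] -> hit [107/3,36] leaf, test {P3(miss), P12(miss)}
  N9 x:[31,107/3] y:[38,136/3] z:[39,131/3] -> miss, prune
  N10 x:[110/3,131/3] y:[112/3,134/3] z:[100/3,115/3] -> hit [112/3,115/3], descend [1, 12]
    N1 x:[110/3,131/3] y:[127/3,134/3] z:[100/3,106/3] -> miss, prune
    N12 x:[38,41] y:[112/3,43] z:[103/3,115/3] -> hit [38,115/3] leaf, test {P5(miss), P7@t=38}

11 AABB tests over nodes [0, 2, 4, 8, 3, 6, 7, 9, 10, 1, 12]; 3 leaves entered; closest P7.

== RESULT ==
11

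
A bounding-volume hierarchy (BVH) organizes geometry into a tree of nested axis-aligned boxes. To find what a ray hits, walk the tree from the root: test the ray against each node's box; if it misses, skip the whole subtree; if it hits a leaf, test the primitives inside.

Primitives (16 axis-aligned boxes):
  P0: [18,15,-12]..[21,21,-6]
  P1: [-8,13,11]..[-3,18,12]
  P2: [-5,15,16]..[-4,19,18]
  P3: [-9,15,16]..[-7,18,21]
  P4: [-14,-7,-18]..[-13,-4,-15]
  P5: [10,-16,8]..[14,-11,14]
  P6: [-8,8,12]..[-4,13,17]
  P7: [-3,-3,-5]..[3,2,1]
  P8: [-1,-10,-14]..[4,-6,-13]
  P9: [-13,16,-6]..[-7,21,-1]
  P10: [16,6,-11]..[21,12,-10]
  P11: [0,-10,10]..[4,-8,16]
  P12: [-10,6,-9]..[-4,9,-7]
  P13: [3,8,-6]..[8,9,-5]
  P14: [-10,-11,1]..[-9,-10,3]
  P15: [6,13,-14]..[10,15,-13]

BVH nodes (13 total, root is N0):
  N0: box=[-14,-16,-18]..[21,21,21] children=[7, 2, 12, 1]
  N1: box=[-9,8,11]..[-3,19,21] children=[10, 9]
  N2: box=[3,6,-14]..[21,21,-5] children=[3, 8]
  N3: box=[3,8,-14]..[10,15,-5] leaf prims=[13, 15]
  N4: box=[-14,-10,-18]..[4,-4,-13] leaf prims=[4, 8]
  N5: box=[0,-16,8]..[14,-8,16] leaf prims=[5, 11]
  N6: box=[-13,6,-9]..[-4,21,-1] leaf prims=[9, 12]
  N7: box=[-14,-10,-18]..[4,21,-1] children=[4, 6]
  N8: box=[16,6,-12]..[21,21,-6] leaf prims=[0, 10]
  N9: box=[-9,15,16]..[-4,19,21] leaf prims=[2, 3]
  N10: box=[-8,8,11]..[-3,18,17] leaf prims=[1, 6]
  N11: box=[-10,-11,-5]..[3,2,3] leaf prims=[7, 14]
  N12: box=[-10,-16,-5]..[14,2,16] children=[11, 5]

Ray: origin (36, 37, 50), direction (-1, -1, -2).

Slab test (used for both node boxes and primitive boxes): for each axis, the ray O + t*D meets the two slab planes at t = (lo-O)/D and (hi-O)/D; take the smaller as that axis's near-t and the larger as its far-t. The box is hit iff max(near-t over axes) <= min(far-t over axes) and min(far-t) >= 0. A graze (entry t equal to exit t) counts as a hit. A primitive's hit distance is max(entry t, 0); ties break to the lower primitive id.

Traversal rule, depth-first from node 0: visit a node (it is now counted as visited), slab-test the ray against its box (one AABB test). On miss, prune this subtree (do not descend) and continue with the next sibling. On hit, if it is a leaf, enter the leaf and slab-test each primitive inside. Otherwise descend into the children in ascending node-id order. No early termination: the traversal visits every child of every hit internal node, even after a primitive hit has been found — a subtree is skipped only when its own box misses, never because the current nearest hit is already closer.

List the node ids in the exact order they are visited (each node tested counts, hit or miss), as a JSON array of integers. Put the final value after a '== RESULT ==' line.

Walk:
N0 x:[15,50] y:[16,53] z:[29/2,34] -> hit [16,34], descend [1, 2, 7, 12]
  N1 x:[39,45] y:[18,29] z:[29/2,39/2] -> miss, prune
  N2 x:[15,33] y:[16,31] z:[55/2,32] -> hit [55/2,31], descend [3, 8]
    N3 x:[26,33] y:[22,29] z:[55/2,32] -> hit [55/2,29] leaf, test {P13@t=28, P15(miss)}
    N8 x:[15,20] y:[16,31] z:[28,31] -> miss, prune
  N7 x:[32,50] y:[16,47] z:[51/2,34] -> hit [32,34], descend [4, 6]
    N4 x:[32,50] y:[41,47] z:[63/2,34] -> miss, prune
    N6 x:[40,49] y:[16,31] z:[51/2,59/2] -> miss, prune
  N12 x:[22,46] y:[35,53] z:[17,55/2] -> miss, prune

9 AABB tests over nodes [0, 1, 2, 3, 8, 7, 4, 6, 12]; 1 leaf entered; closest P13.

== RESULT ==
[0, 1, 2, 3, 8, 7, 4, 6, 12]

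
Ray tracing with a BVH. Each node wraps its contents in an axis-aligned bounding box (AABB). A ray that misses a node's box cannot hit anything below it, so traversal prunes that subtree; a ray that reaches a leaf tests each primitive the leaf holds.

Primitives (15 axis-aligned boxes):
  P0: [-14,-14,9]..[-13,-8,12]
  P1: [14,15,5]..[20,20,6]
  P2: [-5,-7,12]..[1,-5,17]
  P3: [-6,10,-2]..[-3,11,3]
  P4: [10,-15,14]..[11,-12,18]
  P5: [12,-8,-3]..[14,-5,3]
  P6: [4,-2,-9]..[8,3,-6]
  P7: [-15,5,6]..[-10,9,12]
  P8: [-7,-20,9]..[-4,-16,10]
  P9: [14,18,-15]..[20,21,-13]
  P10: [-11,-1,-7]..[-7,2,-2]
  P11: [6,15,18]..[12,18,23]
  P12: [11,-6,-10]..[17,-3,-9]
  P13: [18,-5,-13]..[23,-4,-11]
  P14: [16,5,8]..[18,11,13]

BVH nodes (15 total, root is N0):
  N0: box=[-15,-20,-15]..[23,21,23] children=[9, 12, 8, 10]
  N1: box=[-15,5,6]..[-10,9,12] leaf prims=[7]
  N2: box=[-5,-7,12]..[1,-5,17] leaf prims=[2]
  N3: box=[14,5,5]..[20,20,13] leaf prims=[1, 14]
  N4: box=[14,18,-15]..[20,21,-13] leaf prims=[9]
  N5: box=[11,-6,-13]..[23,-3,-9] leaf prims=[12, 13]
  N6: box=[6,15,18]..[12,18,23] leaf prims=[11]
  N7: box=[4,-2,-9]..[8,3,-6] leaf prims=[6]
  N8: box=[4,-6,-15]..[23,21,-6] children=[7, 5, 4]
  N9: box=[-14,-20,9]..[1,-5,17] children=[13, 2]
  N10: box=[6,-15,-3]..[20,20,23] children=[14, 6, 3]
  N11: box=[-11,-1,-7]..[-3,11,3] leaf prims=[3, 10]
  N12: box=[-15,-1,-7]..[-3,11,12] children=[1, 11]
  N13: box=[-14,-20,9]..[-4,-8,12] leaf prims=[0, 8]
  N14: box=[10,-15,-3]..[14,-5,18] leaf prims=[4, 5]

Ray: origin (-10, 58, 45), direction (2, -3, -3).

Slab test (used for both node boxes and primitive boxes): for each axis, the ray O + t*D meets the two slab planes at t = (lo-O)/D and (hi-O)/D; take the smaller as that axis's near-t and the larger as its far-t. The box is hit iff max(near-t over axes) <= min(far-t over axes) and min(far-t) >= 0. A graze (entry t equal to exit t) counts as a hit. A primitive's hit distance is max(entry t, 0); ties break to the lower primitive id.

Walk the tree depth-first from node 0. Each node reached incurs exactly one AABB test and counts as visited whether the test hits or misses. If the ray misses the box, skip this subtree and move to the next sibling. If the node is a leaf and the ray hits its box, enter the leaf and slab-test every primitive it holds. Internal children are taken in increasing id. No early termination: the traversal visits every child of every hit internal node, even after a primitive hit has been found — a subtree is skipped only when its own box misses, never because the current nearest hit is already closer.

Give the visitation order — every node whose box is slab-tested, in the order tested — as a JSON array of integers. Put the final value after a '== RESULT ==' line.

Walk:
N0 x:[-5/2,33/2] y:[37/3,26] z:[22/3,20] -> hit [37/3,33/2], descend [8, 9, 10, 12]
  N8 x:[7,33/2] y:[37/3,64/3] z:[17,20] -> miss, prune
  N9 x:[-2,11/2] y:[21,26] z:[28/3,12] -> miss, prune
  N10 x:[8,15] y:[38/3,73/3] z:[22/3,16] -> hit [38/3,15], descend [3, 6, 14]
    N3 x:[12,15] y:[38/3,53/3] z:[32/3,40/3] -> hit [38/3,40/3] leaf, test {P1@t=13, P14(miss)}
    N6 x:[8,11] y:[40/3,43/3] z:[22/3,9] -> miss, prune
    N14 x:[10,12] y:[21,73/3] z:[9,16] -> miss, prune
  N12 x:[-5/2,7/2] y:[47/3,59/3] z:[11,52/3] -> miss, prune

Summary -> nodes [0, 8, 9, 10, 3, 6, 14, 12]; box-tests=8; leaf-entries=1; first=P1

== RESULT ==
[0, 8, 9, 10, 3, 6, 14, 12]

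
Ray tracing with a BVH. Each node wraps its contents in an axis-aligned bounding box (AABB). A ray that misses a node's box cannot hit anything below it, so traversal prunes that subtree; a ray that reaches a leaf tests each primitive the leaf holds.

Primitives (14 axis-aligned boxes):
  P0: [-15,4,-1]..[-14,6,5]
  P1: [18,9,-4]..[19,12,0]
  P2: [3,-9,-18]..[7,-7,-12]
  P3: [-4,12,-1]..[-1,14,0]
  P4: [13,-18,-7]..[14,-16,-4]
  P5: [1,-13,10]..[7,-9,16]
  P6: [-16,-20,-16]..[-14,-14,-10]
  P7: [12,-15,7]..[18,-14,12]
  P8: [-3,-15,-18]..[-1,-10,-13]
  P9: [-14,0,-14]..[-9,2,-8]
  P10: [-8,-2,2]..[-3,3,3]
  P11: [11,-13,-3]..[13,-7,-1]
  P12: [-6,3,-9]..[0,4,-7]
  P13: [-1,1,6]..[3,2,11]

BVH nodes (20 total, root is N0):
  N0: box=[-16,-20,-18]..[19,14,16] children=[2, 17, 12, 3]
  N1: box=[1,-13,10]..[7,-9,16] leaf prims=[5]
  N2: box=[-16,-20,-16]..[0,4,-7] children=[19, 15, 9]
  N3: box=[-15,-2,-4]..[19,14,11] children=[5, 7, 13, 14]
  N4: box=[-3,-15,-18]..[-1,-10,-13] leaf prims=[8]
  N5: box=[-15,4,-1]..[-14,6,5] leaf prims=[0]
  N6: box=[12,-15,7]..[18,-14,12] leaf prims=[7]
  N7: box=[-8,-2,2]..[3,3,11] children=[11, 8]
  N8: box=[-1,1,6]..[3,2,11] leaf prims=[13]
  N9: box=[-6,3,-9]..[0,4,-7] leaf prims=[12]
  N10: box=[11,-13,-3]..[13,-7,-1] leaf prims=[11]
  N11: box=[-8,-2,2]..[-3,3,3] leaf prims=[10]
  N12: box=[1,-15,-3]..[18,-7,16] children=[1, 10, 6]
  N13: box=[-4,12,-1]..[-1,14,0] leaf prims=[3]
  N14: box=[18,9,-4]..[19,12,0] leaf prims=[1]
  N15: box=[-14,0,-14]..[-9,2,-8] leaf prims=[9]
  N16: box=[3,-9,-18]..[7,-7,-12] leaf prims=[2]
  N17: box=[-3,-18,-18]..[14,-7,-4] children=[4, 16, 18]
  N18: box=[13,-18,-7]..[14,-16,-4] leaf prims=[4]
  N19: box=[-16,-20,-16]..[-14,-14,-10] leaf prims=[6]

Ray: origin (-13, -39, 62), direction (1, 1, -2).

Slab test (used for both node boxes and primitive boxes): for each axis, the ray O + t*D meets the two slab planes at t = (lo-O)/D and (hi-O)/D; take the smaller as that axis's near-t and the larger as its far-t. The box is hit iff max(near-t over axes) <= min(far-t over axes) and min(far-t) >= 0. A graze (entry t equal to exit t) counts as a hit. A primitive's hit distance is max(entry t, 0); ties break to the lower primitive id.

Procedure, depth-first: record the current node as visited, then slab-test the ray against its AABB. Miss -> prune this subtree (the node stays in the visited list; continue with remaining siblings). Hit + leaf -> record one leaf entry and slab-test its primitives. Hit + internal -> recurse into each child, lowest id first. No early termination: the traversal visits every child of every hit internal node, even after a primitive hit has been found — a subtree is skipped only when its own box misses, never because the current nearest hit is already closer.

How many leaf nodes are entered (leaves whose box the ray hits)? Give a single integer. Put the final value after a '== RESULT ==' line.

Trace the traversal:
N0 x:[-3,32] y:[19,53] z:[23,40] -> hit [23,32], descend [2, 3, 12, 17]
  N2 x:[-3,13] y:[19,43] z:[69/2,39] -> miss, prune
  N3 x:[-2,32] y:[37,53] z:[51/2,33] -> miss, prune
  N12 x:[14,31] y:[24,32] z:[23,65/2] -> hit [24,31], descend [1, 6, 10]
    N1 x:[14,20] y:[26,30] z:[23,26] -> miss, prune
    N6 x:[25,31] y:[24,25] z:[25,55/2] -> hit [25,25] leaf, test {P7@t=25}
    N10 x:[24,26] y:[26,32] z:[63/2,65/2] -> miss, prune
  N17 x:[10,27] y:[21,32] z:[33,40] -> miss, prune

Summary -> nodes [0, 2, 3, 12, 1, 6, 10, 17]; box-tests=8; leaf-entries=1; first=P7

== RESULT ==
1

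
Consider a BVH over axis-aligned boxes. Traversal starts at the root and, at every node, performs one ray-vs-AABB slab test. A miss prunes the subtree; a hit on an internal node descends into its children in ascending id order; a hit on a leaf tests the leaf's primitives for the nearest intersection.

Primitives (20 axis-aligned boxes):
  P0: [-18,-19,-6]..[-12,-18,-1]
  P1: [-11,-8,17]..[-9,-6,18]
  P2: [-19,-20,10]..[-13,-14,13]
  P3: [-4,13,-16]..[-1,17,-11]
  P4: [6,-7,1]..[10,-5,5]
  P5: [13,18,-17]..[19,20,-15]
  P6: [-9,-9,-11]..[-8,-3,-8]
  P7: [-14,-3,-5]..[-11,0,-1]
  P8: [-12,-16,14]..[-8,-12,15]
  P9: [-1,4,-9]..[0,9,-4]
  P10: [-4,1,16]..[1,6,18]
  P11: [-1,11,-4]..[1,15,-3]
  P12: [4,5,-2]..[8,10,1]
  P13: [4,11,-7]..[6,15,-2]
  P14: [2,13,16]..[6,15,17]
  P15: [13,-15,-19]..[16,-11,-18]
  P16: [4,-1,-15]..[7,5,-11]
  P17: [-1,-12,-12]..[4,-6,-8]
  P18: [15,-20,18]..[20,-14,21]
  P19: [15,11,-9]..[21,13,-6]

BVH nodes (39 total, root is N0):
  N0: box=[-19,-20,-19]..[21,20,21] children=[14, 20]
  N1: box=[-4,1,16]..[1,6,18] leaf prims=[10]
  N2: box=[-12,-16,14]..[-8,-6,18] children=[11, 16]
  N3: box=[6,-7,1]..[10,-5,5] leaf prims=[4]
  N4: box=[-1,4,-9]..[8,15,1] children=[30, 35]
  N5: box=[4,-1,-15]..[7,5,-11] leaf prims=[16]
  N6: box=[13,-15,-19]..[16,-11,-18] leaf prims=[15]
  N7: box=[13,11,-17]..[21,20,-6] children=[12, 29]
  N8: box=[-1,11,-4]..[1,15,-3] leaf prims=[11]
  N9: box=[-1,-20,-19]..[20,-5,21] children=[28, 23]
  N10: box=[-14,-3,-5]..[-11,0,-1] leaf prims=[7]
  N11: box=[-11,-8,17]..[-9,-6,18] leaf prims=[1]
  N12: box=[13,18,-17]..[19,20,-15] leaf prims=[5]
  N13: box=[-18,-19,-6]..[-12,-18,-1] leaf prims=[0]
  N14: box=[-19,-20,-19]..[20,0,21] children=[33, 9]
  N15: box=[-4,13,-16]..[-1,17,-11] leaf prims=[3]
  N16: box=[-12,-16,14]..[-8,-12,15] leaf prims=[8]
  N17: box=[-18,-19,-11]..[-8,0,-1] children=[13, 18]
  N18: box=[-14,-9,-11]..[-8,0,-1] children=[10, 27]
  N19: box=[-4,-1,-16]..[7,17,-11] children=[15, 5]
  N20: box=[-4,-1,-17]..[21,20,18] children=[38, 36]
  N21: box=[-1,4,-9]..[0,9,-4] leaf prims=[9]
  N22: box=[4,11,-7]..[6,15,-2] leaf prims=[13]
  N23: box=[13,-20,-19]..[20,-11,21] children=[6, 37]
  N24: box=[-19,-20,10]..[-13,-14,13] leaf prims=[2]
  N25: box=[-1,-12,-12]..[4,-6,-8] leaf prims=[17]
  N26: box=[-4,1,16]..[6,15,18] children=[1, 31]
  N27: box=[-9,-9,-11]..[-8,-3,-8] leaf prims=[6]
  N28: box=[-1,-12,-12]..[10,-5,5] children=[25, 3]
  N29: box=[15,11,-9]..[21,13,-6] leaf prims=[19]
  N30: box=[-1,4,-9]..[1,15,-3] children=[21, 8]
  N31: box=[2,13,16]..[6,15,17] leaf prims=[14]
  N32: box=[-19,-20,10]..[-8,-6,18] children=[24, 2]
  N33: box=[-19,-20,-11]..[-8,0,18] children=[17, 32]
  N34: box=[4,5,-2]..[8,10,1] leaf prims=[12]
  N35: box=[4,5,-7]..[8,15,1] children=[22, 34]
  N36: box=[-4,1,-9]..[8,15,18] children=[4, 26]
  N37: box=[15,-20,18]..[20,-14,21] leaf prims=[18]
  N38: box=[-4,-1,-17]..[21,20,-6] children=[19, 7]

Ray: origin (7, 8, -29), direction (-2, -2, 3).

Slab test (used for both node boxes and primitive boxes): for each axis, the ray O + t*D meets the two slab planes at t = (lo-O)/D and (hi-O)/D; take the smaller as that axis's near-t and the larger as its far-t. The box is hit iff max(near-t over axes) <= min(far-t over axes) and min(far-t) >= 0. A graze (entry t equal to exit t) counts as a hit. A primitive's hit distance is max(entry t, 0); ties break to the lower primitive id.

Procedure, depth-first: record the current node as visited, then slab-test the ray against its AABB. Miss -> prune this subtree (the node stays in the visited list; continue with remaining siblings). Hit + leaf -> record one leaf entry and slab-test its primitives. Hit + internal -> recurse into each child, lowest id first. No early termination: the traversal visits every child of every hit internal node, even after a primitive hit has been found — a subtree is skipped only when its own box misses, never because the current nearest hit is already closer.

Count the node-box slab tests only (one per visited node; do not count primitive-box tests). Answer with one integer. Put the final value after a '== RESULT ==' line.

Walk:
N0 x:[-7,13] y:[-6,14] z:[10/3,50/3] -> hit [10/3,13], descend [14, 20]
  N14 x:[-13/2,13] y:[4,14] z:[10/3,50/3] -> hit [4,13], descend [9, 33]
    N9 x:[-13/2,4] y:[13/2,14] z:[10/3,50/3] -> miss, prune
    N33 x:[15/2,13] y:[4,14] z:[6,47/3] -> hit [15/2,13], descend [17, 32]
      N17 x:[15/2,25/2] y:[4,27/2] z:[6,28/3] -> hit [15/2,28/3], descend [13, 18]
        N13 x:[19/2,25/2] y:[13,27/2] z:[23/3,28/3] -> miss, prune
        N18 x:[15/2,21/2] y:[4,17/2] z:[6,28/3] -> hit [15/2,17/2], descend [10, 27]
          N10 x:[9,21/2] y:[4,11/2] z:[8,28/3] -> miss, prune
          N27 x:[15/2,8] y:[11/2,17/2] z:[6,7] -> miss, prune
      N32 x:[15/2,13] y:[7,14] z:[13,47/3] -> hit [13,13], descend [2, 24]
        N2 x:[15/2,19/2] y:[7,12] z:[43/3,47/3] -> miss, prune
        N24 x:[10,13] y:[11,14] z:[13,14] -> hit [13,13] leaf, test {P2@t=13}
  N20 x:[-7,11/2] y:[-6,9/2] z:[4,47/3] -> hit [4,9/2], descend [36, 38]
    N36 x:[-1/2,11/2] y:[-7/2,7/2] z:[20/3,47/3] -> miss, prune
    N38 x:[-7,11/2] y:[-6,9/2] z:[4,23/3] -> hit [4,9/2], descend [7, 19]
      N7 x:[-7,-3] y:[-6,-3/2] z:[4,23/3] -> miss, prune
      N19 x:[0,11/2] y:[-9/2,9/2] z:[13/3,6] -> hit [13/3,9/2], descend [5, 15]
        N5 x:[0,3/2] y:[3/2,9/2] z:[14/3,6] -> miss, prune
        N15 x:[4,11/2] y:[-9/2,-5/2] z:[13/3,6] -> miss, prune

Summary -> nodes [0, 14, 9, 33, 17, 13, 18, 10, 27, 32, 2, 24, 20, 36, 38, 7, 19, 5, 15]; box-tests=19; leaf-entries=1; first=P2

== RESULT ==
19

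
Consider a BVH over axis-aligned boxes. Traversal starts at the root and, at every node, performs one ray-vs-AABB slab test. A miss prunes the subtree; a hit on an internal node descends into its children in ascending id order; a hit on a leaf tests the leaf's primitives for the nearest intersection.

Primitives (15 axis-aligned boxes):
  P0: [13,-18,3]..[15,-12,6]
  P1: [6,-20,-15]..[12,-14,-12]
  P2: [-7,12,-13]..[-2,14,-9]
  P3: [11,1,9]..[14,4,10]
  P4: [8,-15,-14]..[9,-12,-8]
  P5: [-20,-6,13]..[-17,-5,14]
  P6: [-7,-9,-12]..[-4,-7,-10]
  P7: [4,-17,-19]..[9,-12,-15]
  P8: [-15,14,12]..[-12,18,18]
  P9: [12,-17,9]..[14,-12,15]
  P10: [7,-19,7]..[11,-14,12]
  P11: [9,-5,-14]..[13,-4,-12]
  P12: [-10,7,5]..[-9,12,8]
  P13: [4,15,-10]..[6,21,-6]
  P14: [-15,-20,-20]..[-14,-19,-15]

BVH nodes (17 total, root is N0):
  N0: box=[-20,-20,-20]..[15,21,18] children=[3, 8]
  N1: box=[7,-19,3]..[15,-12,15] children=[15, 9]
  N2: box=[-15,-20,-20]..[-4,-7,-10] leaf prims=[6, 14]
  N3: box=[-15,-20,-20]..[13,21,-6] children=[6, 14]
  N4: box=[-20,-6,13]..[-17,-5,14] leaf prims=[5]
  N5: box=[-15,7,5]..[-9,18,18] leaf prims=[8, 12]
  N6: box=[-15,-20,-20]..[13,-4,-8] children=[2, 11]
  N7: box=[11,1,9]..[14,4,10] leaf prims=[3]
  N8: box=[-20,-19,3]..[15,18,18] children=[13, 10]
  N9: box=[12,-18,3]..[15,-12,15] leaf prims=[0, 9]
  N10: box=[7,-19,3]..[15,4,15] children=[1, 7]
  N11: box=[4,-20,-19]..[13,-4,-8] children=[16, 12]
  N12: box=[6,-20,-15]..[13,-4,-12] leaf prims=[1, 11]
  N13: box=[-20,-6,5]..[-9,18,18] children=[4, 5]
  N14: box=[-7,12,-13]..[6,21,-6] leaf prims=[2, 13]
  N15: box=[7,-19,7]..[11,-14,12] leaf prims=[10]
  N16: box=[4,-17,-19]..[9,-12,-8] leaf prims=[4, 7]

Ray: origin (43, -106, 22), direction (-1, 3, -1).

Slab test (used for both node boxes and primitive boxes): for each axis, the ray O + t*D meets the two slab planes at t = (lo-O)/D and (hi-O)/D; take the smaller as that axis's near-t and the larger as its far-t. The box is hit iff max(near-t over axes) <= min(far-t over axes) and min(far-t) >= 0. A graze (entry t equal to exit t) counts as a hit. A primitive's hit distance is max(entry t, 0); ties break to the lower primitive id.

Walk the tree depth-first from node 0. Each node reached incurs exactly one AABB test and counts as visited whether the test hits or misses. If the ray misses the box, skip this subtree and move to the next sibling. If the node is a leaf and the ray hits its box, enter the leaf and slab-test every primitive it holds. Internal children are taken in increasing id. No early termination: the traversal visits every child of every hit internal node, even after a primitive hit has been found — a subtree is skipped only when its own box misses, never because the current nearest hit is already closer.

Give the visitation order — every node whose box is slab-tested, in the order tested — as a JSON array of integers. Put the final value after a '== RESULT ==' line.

Walk:
N0 x:[28,63] y:[86/3,127/3] z:[4,42] -> hit [86/3,42], descend [3, 8]
  N3 x:[30,58] y:[86/3,127/3] z:[28,42] -> hit [30,42], descend [6, 14]
    N6 x:[30,58] y:[86/3,34] z:[30,42] -> hit [30,34], descend [2, 11]
      N2 x:[47,58] y:[86/3,33] z:[32,42] -> miss, prune
      N11 x:[30,39] y:[86/3,34] z:[30,41] -> hit [30,34], descend [12, 16]
        N12 x:[30,37] y:[86/3,34] z:[34,37] -> hit [34,34] leaf, test {P1(miss), P11@t=34}
        N16 x:[34,39] y:[89/3,94/3] z:[30,41] -> miss, prune
    N14 x:[37,50] y:[118/3,127/3] z:[28,35] -> miss, prune
  N8 x:[28,63] y:[29,124/3] z:[4,19] -> miss, prune

Summary -> nodes [0, 3, 6, 2, 11, 12, 16, 14, 8]; box-tests=9; leaf-entries=1; first=P11

== RESULT ==
[0, 3, 6, 2, 11, 12, 16, 14, 8]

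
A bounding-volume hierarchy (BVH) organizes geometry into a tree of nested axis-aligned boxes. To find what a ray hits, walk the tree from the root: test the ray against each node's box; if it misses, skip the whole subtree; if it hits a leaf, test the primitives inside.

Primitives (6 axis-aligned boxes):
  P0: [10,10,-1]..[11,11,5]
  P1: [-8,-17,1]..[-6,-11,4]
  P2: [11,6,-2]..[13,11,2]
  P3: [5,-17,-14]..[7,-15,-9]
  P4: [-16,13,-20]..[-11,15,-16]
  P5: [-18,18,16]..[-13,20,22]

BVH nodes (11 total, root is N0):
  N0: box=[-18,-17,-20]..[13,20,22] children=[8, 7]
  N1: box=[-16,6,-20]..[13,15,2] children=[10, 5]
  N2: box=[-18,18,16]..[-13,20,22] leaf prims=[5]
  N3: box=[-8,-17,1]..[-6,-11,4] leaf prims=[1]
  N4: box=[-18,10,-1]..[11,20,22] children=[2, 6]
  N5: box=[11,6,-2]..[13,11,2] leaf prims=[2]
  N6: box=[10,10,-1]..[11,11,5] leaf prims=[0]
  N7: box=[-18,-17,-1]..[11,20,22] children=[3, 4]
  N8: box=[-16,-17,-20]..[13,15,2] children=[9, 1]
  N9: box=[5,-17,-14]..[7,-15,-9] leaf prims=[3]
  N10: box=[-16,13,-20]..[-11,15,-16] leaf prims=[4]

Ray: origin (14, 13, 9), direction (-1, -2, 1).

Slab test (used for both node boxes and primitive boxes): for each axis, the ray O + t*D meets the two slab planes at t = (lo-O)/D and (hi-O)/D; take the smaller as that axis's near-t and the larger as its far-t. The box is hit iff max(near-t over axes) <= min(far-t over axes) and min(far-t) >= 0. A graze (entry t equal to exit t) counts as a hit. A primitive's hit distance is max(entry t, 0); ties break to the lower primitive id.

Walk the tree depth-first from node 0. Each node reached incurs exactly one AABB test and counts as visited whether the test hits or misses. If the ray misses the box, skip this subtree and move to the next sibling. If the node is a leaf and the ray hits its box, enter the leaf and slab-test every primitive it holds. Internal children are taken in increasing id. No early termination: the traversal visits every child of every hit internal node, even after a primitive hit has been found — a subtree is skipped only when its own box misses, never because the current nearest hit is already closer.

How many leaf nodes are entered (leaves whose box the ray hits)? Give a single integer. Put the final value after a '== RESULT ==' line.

Traverse from the root:
N0 x:[1,32] y:[-7/2,15] z:[-29,13] -> hit [1,13], descend [7, 8]
  N7 x:[3,32] y:[-7/2,15] z:[-10,13] -> hit [3,13], descend [3, 4]
    N3 x:[20,22] y:[12,15] z:[-8,-5] -> miss, prune
    N4 x:[3,32] y:[-7/2,3/2] z:[-10,13] -> miss, prune
  N8 x:[1,30] y:[-1,15] z:[-29,-7] -> miss, prune

Summary -> nodes [0, 7, 3, 4, 8]; box-tests=5; leaf-entries=0; first=miss

== RESULT ==
0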